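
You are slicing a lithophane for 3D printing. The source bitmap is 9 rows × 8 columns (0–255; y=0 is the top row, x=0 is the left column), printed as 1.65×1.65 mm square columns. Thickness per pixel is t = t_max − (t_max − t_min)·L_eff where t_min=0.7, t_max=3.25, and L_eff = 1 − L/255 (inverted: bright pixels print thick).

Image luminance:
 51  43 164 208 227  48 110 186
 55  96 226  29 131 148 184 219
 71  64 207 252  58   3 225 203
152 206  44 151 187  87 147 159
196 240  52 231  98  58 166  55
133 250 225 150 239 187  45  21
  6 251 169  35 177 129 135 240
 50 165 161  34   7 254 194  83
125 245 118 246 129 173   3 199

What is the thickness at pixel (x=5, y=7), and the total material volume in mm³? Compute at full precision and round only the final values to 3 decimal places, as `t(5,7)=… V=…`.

t(5,7)=3.240 V=409.872

span = t_max - t_min = 3.25 - 0.7 = 2.550
L(5,7) = 254, L_eff = 1 - 254/255 = 0.003922 (inverted)
t(5,7) = 3.25 - 2.550·0.003922 = 3.240
Σt over all 9·8 pixels = 150.55
V = pitch²·Σt = 1.65²·150.55 = 409.872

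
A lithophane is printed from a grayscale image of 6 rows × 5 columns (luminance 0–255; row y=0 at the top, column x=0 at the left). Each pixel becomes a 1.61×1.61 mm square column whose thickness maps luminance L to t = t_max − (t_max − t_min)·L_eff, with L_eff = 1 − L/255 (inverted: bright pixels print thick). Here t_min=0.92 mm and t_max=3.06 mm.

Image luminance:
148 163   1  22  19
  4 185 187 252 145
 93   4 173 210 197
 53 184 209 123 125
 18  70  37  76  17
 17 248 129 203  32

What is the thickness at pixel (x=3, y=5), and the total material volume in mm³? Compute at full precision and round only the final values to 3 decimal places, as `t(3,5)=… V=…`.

span = t_max - t_min = 3.06 - 0.92 = 2.140
L(3,5) = 203, L_eff = 1 - 203/255 = 0.203922 (inverted)
t(3,5) = 3.06 - 2.140·0.203922 = 2.624
Σt over all 6·5 pixels = 354854/6375 ≈ 55.6633725
V = pitch²·Σt = 1.61²·354854/6375 = 144.285

t(3,5)=2.624 V=144.285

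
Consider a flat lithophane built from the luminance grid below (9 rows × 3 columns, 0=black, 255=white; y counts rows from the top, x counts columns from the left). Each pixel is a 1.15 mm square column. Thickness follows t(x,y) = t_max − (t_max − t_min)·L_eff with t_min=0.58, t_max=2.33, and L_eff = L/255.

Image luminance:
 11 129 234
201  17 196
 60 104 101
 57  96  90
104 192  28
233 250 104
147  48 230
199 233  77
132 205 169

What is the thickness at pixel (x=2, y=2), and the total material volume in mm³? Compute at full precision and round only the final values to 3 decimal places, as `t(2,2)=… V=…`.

span = t_max - t_min = 2.33 - 0.58 = 1.750
L(2,2) = 101, L_eff = 101/255 = 0.396078
t(2,2) = 2.33 - 1.750·0.396078 = 1.637
Σt over all 9·3 pixels = 48299/1275 ≈ 37.8815686
V = pitch²·Σt = 1.15²·48299/1275 = 50.098

t(2,2)=1.637 V=50.098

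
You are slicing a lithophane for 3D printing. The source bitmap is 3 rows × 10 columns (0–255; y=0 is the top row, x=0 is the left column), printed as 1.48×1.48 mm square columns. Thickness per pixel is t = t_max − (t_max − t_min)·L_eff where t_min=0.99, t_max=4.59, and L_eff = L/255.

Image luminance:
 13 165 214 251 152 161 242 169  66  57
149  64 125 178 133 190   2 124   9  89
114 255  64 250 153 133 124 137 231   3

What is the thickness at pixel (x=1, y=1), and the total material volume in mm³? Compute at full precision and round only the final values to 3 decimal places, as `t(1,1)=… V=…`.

span = t_max - t_min = 4.59 - 0.99 = 3.600
L(1,1) = 64, L_eff = 64/255 = 0.250980
t(1,1) = 4.59 - 3.600·0.250980 = 3.686
Σt over all 3·10 pixels = 68841/850 ≈ 80.9894118
V = pitch²·Σt = 1.48²·68841/850 = 177.399

t(1,1)=3.686 V=177.399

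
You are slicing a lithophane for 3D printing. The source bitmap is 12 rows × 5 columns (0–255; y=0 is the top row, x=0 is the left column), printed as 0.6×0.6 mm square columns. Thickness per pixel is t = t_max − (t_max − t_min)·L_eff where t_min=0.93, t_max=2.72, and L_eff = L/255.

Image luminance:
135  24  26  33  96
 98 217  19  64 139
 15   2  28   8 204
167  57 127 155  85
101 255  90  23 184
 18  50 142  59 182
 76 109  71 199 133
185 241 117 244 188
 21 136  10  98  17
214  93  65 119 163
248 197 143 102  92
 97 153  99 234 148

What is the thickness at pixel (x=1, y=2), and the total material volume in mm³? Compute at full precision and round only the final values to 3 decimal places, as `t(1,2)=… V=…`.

t(1,2)=2.706 V=41.530

span = t_max - t_min = 2.72 - 0.93 = 1.790
L(1,2) = 2, L_eff = 2/255 = 0.007843
t(1,2) = 2.72 - 1.790·0.007843 = 2.706
Σt over all 12·5 pixels = 588343/5100 ≈ 115.3613725
V = pitch²·Σt = 0.6²·588343/5100 = 41.530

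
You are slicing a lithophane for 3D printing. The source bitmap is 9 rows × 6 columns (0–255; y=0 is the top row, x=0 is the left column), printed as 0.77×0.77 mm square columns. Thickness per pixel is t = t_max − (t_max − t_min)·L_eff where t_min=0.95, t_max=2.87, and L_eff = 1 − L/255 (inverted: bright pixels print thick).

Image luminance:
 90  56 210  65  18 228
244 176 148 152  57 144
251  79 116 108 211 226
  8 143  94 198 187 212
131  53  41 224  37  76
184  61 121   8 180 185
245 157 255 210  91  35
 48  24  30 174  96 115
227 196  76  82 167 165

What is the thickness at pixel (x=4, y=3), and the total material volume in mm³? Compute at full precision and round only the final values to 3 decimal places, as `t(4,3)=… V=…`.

t(4,3)=2.358 V=62.178

span = t_max - t_min = 2.87 - 0.95 = 1.920
L(4,3) = 187, L_eff = 1 - 187/255 = 0.266667 (inverted)
t(4,3) = 2.87 - 1.920·0.266667 = 2.358
Σt over all 9·6 pixels = 89141/850 ≈ 104.8717647
V = pitch²·Σt = 0.77²·89141/850 = 62.178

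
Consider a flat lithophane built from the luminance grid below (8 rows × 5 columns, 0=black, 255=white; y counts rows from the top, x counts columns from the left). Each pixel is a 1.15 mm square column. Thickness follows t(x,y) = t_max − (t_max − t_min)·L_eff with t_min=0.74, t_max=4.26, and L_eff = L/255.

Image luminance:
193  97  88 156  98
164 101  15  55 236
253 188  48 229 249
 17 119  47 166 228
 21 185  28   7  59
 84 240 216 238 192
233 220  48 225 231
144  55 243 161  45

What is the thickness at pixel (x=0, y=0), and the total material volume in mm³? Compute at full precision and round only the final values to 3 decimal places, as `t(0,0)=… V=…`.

span = t_max - t_min = 4.26 - 0.74 = 3.520
L(0,0) = 193, L_eff = 193/255 = 0.756863
t(0,0) = 4.26 - 3.520·0.756863 = 1.596
Σt over all 8·5 pixels = 197188/2125 ≈ 92.7943529
V = pitch²·Σt = 1.15²·197188/2125 = 122.721

t(0,0)=1.596 V=122.721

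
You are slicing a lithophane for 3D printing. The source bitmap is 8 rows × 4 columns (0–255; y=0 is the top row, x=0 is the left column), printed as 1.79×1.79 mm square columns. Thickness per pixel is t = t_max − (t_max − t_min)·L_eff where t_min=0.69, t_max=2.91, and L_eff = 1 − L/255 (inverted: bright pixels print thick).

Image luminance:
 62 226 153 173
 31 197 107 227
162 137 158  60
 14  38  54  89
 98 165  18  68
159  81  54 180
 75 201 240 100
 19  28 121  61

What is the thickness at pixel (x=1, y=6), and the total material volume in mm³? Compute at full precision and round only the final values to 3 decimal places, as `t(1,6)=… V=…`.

span = t_max - t_min = 2.91 - 0.69 = 2.220
L(1,6) = 201, L_eff = 1 - 201/255 = 0.211765 (inverted)
t(1,6) = 2.91 - 2.220·0.211765 = 2.440
Σt over all 8·4 pixels = 112706/2125 ≈ 53.0381176
V = pitch²·Σt = 1.79²·112706/2125 = 169.939

t(1,6)=2.440 V=169.939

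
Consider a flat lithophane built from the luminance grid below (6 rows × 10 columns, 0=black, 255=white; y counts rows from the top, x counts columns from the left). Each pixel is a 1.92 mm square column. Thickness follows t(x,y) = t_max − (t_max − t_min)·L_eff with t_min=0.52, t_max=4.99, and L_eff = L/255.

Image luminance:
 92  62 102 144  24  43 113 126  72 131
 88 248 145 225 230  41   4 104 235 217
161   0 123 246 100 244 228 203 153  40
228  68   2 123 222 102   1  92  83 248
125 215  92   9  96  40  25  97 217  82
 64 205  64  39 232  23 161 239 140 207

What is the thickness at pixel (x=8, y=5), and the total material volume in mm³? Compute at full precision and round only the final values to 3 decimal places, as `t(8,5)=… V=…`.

span = t_max - t_min = 4.99 - 0.52 = 4.470
L(8,5) = 140, L_eff = 140/255 = 0.549020
t(8,5) = 4.99 - 4.470·0.549020 = 2.536
Σt over all 6·10 pixels = 285927/1700 ≈ 168.1923529
V = pitch²·Σt = 1.92²·285927/1700 = 620.024

t(8,5)=2.536 V=620.024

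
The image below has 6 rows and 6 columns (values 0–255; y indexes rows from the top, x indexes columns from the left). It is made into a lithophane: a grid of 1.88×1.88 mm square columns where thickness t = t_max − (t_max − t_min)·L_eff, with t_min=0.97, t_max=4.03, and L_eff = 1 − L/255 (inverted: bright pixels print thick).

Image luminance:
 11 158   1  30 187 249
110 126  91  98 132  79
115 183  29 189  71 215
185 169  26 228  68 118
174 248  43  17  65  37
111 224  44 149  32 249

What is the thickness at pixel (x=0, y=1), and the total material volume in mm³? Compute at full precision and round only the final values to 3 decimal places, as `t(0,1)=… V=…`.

span = t_max - t_min = 4.03 - 0.97 = 3.060
L(0,1) = 110, L_eff = 1 - 110/255 = 0.568627 (inverted)
t(0,1) = 4.03 - 3.060·0.568627 = 2.290
Σt over all 6·6 pixels = 86.052
V = pitch²·Σt = 1.88²·86.052 = 304.142

t(0,1)=2.290 V=304.142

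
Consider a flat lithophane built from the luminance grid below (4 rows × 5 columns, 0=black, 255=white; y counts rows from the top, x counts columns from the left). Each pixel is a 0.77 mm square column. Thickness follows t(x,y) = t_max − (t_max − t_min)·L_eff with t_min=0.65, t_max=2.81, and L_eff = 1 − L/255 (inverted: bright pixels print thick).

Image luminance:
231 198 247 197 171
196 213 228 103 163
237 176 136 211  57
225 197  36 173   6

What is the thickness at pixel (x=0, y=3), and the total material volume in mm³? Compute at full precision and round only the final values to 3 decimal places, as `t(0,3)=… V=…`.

span = t_max - t_min = 2.81 - 0.65 = 2.160
L(0,3) = 225, L_eff = 1 - 225/255 = 0.117647 (inverted)
t(0,3) = 2.81 - 2.160·0.117647 = 2.556
Σt over all 4·5 pixels = 88843/2125 ≈ 41.8084706
V = pitch²·Σt = 0.77²·88843/2125 = 24.788

t(0,3)=2.556 V=24.788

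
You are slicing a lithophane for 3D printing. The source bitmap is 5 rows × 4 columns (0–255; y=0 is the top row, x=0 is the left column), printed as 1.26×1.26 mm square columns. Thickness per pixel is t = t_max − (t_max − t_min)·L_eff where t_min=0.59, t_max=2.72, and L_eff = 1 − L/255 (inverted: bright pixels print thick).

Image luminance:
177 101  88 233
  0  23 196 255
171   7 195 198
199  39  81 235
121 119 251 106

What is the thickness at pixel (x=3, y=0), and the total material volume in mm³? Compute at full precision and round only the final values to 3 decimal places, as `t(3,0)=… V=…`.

t(3,0)=2.536 V=55.799

span = t_max - t_min = 2.72 - 0.59 = 2.130
L(3,0) = 233, L_eff = 1 - 233/255 = 0.086275 (inverted)
t(3,0) = 2.72 - 2.130·0.086275 = 2.536
Σt over all 5·4 pixels = 59749/1700 ≈ 35.1464706
V = pitch²·Σt = 1.26²·59749/1700 = 55.799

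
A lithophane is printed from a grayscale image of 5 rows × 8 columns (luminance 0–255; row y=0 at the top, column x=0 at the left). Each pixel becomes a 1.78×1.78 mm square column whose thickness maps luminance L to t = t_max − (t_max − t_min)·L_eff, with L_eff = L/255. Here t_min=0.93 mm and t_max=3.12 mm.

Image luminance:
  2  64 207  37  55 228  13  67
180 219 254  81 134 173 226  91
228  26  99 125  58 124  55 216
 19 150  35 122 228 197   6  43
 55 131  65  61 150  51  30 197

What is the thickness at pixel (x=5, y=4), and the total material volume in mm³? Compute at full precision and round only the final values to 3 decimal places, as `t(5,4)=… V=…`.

t(5,4)=2.682 V=272.913

span = t_max - t_min = 3.12 - 0.93 = 2.190
L(5,4) = 51, L_eff = 51/255 = 0.200000
t(5,4) = 3.12 - 2.190·0.200000 = 2.682
Σt over all 5·8 pixels = 366077/4250 ≈ 86.1357647
V = pitch²·Σt = 1.78²·366077/4250 = 272.913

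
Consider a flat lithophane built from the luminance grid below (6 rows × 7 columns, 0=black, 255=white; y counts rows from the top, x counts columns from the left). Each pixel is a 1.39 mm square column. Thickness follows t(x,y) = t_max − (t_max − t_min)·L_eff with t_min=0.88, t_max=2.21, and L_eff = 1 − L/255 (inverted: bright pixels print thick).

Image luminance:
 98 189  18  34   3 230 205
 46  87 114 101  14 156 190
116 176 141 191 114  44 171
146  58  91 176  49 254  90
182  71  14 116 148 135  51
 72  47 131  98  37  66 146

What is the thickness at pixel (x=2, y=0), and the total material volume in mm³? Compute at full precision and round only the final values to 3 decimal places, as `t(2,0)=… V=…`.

t(2,0)=0.974 V=117.927

span = t_max - t_min = 2.21 - 0.88 = 1.330
L(2,0) = 18, L_eff = 1 - 18/255 = 0.929412 (inverted)
t(2,0) = 2.21 - 1.330·0.929412 = 0.974
Σt over all 6·7 pixels = 389102/6375 ≈ 61.0356078
V = pitch²·Σt = 1.39²·389102/6375 = 117.927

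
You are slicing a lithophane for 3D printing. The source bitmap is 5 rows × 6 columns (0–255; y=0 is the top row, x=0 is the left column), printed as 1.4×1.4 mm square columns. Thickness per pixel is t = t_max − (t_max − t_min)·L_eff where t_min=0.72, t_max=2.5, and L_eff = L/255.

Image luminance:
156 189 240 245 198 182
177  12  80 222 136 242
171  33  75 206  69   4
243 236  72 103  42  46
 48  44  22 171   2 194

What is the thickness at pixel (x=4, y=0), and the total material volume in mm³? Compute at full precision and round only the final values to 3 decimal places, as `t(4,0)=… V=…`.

t(4,0)=1.118 V=94.189

span = t_max - t_min = 2.5 - 0.72 = 1.780
L(4,0) = 198, L_eff = 198/255 = 0.776471
t(4,0) = 2.5 - 1.780·0.776471 = 1.118
Σt over all 5·6 pixels = 61271/1275 ≈ 48.0556863
V = pitch²·Σt = 1.4²·61271/1275 = 94.189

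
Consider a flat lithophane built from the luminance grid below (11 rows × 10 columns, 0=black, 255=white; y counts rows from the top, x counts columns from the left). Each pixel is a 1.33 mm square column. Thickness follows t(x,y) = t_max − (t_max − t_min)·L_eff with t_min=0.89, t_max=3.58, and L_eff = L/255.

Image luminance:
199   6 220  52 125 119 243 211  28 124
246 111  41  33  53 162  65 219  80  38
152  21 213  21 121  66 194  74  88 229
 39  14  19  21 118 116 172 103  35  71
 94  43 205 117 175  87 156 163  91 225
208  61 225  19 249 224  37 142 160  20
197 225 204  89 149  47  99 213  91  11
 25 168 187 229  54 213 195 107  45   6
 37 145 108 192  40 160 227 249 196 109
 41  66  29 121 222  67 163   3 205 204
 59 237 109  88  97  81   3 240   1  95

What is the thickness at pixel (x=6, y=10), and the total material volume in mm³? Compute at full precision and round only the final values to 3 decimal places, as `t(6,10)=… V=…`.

t(6,10)=3.548 V=451.939

span = t_max - t_min = 3.58 - 0.89 = 2.690
L(6,10) = 3, L_eff = 3/255 = 0.011765
t(6,10) = 3.58 - 2.690·0.011765 = 3.548
Σt over all 11·10 pixels = 6515041/25500 ≈ 255.4918039
V = pitch²·Σt = 1.33²·6515041/25500 = 451.939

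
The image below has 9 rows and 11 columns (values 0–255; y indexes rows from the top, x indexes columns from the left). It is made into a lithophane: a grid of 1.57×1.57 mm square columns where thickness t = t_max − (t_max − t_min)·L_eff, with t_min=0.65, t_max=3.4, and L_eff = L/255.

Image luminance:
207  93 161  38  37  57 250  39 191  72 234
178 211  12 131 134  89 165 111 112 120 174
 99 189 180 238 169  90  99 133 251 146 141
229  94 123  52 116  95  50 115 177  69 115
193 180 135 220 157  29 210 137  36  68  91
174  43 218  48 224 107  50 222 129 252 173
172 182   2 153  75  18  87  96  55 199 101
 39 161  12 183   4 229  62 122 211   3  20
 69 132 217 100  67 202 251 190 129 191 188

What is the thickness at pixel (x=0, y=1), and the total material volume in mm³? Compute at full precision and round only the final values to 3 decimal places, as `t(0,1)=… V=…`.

span = t_max - t_min = 3.4 - 0.65 = 2.750
L(0,1) = 178, L_eff = 178/255 = 0.698039
t(0,1) = 3.4 - 2.750·0.698039 = 1.480
Σt over all 9·11 pixels = 16874/85 ≈ 198.5176471
V = pitch²·Σt = 1.57²·16874/85 = 489.326

t(0,1)=1.480 V=489.326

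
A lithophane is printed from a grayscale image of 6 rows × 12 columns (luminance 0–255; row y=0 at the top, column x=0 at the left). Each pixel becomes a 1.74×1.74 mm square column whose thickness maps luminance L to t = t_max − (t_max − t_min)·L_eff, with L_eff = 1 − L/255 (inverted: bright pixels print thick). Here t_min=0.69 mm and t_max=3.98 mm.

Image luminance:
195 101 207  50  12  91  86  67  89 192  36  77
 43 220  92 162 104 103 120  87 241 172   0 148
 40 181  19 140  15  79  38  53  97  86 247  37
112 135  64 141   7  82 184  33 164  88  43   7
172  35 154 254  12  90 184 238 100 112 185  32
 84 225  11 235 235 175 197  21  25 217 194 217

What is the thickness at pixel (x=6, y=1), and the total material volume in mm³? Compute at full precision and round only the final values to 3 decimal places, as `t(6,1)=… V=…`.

span = t_max - t_min = 3.98 - 0.69 = 3.290
L(6,1) = 120, L_eff = 1 - 120/255 = 0.529412 (inverted)
t(6,1) = 3.98 - 3.290·0.529412 = 2.238
Σt over all 6·12 pixels = 3961679/25500 ≈ 155.3599608
V = pitch²·Σt = 1.74²·3961679/25500 = 470.368

t(6,1)=2.238 V=470.368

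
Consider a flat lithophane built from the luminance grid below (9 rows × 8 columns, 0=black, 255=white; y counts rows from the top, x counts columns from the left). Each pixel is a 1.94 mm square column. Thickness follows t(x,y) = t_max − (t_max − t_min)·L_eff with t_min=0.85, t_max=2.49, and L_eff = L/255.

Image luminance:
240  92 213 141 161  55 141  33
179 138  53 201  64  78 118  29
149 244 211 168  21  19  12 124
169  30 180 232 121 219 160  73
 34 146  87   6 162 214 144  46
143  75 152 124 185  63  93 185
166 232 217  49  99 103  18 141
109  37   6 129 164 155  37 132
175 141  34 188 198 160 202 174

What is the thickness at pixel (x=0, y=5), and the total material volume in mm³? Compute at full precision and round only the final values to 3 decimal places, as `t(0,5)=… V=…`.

t(0,5)=1.570 V=457.062

span = t_max - t_min = 2.49 - 0.85 = 1.640
L(0,5) = 143, L_eff = 143/255 = 0.560784
t(0,5) = 2.49 - 1.640·0.560784 = 1.570
Σt over all 9·8 pixels = 45541/375 ≈ 121.4426667
V = pitch²·Σt = 1.94²·45541/375 = 457.062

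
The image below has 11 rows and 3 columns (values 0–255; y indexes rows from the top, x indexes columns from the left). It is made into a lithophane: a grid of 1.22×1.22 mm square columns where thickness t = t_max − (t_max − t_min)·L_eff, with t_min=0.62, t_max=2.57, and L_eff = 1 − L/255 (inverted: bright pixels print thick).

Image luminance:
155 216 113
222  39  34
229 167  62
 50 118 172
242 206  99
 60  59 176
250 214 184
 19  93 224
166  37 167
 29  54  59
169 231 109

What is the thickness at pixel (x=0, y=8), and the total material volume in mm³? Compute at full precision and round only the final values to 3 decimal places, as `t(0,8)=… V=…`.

span = t_max - t_min = 2.57 - 0.62 = 1.950
L(0,8) = 166, L_eff = 1 - 166/255 = 0.349020 (inverted)
t(0,8) = 2.57 - 1.950·0.349020 = 1.889
Σt over all 11·3 pixels = 46147/850 ≈ 54.2905882
V = pitch²·Σt = 1.22²·46147/850 = 80.806

t(0,8)=1.889 V=80.806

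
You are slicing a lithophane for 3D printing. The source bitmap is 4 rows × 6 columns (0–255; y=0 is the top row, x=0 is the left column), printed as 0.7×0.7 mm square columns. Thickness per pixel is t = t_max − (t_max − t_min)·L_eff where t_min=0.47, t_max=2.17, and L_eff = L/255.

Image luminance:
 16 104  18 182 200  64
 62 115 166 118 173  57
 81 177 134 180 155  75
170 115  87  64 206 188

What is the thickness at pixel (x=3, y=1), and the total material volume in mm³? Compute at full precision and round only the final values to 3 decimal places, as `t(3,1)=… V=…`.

t(3,1)=1.383 V=16.023

span = t_max - t_min = 2.17 - 0.47 = 1.700
L(3,1) = 118, L_eff = 118/255 = 0.462745
t(3,1) = 2.17 - 1.700·0.462745 = 1.383
Σt over all 4·6 pixels = 32.7
V = pitch²·Σt = 0.7²·32.7 = 16.023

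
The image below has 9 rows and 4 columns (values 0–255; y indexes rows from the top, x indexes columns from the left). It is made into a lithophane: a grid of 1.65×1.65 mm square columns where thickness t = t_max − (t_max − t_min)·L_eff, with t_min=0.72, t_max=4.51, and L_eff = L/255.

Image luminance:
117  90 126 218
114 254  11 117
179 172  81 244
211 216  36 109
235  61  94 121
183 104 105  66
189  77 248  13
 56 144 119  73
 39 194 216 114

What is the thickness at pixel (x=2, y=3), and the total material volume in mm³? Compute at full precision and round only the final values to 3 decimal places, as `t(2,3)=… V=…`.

t(2,3)=3.975 V=249.984

span = t_max - t_min = 4.51 - 0.72 = 3.790
L(2,3) = 36, L_eff = 36/255 = 0.141176
t(2,3) = 4.51 - 3.790·0.141176 = 3.975
Σt over all 9·4 pixels = 390241/4250 ≈ 91.8214118
V = pitch²·Σt = 1.65²·390241/4250 = 249.984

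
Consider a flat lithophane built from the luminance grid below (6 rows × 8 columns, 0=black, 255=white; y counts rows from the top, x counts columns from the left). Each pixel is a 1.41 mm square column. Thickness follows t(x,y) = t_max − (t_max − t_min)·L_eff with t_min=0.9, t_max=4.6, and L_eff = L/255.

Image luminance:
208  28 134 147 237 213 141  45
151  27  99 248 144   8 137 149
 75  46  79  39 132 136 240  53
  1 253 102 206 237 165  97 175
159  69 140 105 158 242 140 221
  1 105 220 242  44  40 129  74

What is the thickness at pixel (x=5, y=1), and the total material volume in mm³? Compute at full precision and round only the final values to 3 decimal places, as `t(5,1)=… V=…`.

t(5,1)=4.484 V=258.939

span = t_max - t_min = 4.6 - 0.9 = 3.700
L(5,1) = 8, L_eff = 8/255 = 0.031373
t(5,1) = 4.6 - 3.700·0.031373 = 4.484
Σt over all 6·8 pixels = 332123/2550 ≈ 130.2443137
V = pitch²·Σt = 1.41²·332123/2550 = 258.939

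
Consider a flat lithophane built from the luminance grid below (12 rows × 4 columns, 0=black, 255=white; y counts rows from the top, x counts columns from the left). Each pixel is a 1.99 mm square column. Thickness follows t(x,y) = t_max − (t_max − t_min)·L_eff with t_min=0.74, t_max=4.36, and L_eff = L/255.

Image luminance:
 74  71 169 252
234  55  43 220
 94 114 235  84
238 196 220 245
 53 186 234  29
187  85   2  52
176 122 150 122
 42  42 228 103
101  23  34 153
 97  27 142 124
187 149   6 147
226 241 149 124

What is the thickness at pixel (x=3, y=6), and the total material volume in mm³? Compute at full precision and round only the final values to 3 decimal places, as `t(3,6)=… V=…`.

span = t_max - t_min = 4.36 - 0.74 = 3.620
L(3,6) = 122, L_eff = 122/255 = 0.478431
t(3,6) = 4.36 - 3.620·0.478431 = 2.628
Σt over all 12·4 pixels = 1530373/12750 ≈ 120.0292549
V = pitch²·Σt = 1.99²·1530373/12750 = 475.328

t(3,6)=2.628 V=475.328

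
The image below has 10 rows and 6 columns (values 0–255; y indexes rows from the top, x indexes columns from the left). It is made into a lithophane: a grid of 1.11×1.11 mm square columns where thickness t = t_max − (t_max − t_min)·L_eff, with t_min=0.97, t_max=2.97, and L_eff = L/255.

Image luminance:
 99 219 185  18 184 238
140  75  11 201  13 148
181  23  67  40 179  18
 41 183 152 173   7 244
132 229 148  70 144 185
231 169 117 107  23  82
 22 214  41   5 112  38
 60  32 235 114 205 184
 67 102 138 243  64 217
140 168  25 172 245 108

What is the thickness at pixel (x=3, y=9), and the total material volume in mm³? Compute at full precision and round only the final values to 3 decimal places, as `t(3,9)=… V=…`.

t(3,9)=1.621 V=147.789

span = t_max - t_min = 2.97 - 0.97 = 2.000
L(3,9) = 172, L_eff = 172/255 = 0.674510
t(3,9) = 2.97 - 2.000·0.674510 = 1.621
Σt over all 10·6 pixels = 30587/255 ≈ 119.9490196
V = pitch²·Σt = 1.11²·30587/255 = 147.789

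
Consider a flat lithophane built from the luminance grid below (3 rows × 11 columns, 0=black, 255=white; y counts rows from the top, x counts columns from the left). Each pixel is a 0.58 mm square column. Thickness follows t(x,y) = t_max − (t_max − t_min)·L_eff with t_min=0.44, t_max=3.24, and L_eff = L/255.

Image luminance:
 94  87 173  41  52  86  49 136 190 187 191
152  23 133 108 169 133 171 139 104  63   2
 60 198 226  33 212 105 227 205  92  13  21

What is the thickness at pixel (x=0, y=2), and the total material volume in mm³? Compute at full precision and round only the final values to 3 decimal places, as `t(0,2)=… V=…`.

span = t_max - t_min = 3.24 - 0.44 = 2.800
L(0,2) = 60, L_eff = 60/255 = 0.235294
t(0,2) = 3.24 - 2.800·0.235294 = 2.581
Σt over all 3·11 pixels = 82073/1275 ≈ 64.3709804
V = pitch²·Σt = 0.58²·82073/1275 = 21.654

t(0,2)=2.581 V=21.654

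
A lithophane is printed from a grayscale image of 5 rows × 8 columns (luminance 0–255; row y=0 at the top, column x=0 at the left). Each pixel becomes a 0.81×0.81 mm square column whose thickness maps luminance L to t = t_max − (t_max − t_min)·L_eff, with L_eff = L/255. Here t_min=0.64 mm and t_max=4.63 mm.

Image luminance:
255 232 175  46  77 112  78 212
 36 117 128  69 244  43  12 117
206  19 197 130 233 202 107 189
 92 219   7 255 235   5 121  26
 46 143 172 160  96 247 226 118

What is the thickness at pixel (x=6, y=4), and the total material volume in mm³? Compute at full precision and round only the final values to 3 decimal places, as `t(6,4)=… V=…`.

t(6,4)=1.094 V=66.032

span = t_max - t_min = 4.63 - 0.64 = 3.990
L(6,4) = 226, L_eff = 226/255 = 0.886275
t(6,4) = 4.63 - 3.990·0.886275 = 1.094
Σt over all 5·8 pixels = 213867/2125 ≈ 100.6432941
V = pitch²·Σt = 0.81²·213867/2125 = 66.032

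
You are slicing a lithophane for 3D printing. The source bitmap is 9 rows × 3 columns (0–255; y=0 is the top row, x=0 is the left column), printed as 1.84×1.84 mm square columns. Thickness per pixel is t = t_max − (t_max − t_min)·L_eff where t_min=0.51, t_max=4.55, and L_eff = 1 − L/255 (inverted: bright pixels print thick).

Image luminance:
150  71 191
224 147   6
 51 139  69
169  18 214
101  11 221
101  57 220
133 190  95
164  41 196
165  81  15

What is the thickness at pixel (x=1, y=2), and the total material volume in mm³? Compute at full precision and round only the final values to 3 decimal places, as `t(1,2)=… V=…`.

span = t_max - t_min = 4.55 - 0.51 = 4.040
L(1,2) = 139, L_eff = 1 - 139/255 = 0.454902 (inverted)
t(1,2) = 4.55 - 4.040·0.454902 = 2.712
Σt over all 9·3 pixels = 110673/1700 ≈ 65.1017647
V = pitch²·Σt = 1.84²·110673/1700 = 220.409

t(1,2)=2.712 V=220.409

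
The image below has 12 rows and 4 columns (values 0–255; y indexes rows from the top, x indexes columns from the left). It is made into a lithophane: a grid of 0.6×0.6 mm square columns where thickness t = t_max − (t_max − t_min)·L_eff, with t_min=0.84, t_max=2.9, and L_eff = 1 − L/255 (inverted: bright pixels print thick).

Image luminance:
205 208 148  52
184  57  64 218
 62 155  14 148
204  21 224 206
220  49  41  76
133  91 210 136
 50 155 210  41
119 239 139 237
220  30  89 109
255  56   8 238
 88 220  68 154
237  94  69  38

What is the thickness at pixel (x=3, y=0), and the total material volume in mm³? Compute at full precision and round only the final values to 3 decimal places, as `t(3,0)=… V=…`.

t(3,0)=1.260 V=32.805

span = t_max - t_min = 2.9 - 0.84 = 2.060
L(3,0) = 52, L_eff = 1 - 52/255 = 0.796078 (inverted)
t(3,0) = 2.9 - 2.060·0.796078 = 1.260
Σt over all 12·4 pixels = 1161847/12750 ≈ 91.1252549
V = pitch²·Σt = 0.6²·1161847/12750 = 32.805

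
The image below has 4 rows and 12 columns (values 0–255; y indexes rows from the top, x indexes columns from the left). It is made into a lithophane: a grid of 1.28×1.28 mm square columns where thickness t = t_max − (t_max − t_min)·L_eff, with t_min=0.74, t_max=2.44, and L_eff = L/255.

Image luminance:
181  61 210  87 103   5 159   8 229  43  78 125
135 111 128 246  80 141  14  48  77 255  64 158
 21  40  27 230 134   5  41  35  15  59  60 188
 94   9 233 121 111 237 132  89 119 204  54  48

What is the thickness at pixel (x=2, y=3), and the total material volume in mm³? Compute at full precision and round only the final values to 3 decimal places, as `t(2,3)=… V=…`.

t(2,3)=0.887 V=136.708

span = t_max - t_min = 2.44 - 0.74 = 1.700
L(2,3) = 233, L_eff = 233/255 = 0.913725
t(2,3) = 2.44 - 1.700·0.913725 = 0.887
Σt over all 4·12 pixels = 83.44
V = pitch²·Σt = 1.28²·83.44 = 136.708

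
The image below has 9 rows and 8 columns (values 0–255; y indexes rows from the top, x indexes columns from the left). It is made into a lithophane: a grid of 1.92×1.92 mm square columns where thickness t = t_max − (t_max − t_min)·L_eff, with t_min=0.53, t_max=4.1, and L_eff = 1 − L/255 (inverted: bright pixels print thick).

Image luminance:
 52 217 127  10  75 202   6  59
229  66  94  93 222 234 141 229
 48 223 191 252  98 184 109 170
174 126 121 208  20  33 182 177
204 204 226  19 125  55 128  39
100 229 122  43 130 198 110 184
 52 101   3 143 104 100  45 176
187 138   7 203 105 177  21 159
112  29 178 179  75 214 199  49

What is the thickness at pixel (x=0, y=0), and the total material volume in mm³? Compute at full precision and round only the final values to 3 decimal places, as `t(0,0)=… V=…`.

t(0,0)=1.258 V=617.752

span = t_max - t_min = 4.1 - 0.53 = 3.570
L(0,0) = 52, L_eff = 1 - 52/255 = 0.796078 (inverted)
t(0,0) = 4.1 - 3.570·0.796078 = 1.258
Σt over all 9·8 pixels = 167.576
V = pitch²·Σt = 1.92²·167.576 = 617.752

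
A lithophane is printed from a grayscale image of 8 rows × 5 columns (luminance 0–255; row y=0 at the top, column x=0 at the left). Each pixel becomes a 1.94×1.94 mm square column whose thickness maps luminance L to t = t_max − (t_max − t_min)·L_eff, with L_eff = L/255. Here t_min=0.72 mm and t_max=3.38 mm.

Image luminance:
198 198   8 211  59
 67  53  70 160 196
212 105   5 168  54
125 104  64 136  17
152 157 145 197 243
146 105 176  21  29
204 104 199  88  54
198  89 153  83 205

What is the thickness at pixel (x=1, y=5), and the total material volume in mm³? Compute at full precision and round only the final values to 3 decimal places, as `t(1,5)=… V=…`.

t(1,5)=2.285 V=314.190

span = t_max - t_min = 3.38 - 0.72 = 2.660
L(1,5) = 105, L_eff = 105/255 = 0.411765
t(1,5) = 3.38 - 2.660·0.411765 = 2.285
Σt over all 8·5 pixels = 532193/6375 ≈ 83.4812549
V = pitch²·Σt = 1.94²·532193/6375 = 314.190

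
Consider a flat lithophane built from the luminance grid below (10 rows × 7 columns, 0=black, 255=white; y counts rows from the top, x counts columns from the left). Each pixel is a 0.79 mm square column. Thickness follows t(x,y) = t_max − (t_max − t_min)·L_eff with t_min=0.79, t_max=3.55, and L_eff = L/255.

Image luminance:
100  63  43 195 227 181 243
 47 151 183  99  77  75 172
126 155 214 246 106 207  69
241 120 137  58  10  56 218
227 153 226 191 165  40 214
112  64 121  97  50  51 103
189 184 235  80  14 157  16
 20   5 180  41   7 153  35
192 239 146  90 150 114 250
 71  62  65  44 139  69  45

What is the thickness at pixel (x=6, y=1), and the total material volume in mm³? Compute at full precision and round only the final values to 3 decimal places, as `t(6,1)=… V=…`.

span = t_max - t_min = 3.55 - 0.79 = 2.760
L(6,1) = 172, L_eff = 172/255 = 0.674510
t(6,1) = 3.55 - 2.760·0.674510 = 1.688
Σt over all 10·7 pixels = 5275/34 ≈ 155.1470588
V = pitch²·Σt = 0.79²·5275/34 = 96.827

t(6,1)=1.688 V=96.827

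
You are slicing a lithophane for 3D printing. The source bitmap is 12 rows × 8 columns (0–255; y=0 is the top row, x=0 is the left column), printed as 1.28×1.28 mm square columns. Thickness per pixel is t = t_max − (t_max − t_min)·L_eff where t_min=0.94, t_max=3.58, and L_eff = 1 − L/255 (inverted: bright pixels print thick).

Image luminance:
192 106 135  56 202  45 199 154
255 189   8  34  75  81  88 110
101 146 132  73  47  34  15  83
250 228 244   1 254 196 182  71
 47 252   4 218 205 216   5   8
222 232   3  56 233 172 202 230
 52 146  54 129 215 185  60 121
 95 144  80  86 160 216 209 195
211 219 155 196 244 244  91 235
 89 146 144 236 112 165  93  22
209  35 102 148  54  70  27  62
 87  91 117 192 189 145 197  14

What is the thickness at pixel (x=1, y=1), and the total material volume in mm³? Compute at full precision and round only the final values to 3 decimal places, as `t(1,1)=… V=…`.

t(1,1)=2.897 V=364.610

span = t_max - t_min = 3.58 - 0.94 = 2.640
L(1,1) = 189, L_eff = 1 - 189/255 = 0.258824 (inverted)
t(1,1) = 3.58 - 2.640·0.258824 = 2.897
Σt over all 12·8 pixels = 472898/2125 ≈ 222.5402353
V = pitch²·Σt = 1.28²·472898/2125 = 364.610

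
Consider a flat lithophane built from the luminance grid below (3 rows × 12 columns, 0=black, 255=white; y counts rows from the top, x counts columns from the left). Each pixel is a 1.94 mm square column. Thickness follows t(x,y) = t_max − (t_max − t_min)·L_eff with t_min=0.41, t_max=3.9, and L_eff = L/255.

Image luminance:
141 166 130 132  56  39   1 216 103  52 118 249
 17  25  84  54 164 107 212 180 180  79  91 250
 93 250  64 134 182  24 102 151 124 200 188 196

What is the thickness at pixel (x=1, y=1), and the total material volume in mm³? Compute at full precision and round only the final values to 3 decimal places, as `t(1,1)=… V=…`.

t(1,1)=3.558 V=293.834

span = t_max - t_min = 3.9 - 0.41 = 3.490
L(1,1) = 25, L_eff = 25/255 = 0.098039
t(1,1) = 3.9 - 3.490·0.098039 = 3.558
Σt over all 3·12 pixels = 331809/4250 ≈ 78.0727059
V = pitch²·Σt = 1.94²·331809/4250 = 293.834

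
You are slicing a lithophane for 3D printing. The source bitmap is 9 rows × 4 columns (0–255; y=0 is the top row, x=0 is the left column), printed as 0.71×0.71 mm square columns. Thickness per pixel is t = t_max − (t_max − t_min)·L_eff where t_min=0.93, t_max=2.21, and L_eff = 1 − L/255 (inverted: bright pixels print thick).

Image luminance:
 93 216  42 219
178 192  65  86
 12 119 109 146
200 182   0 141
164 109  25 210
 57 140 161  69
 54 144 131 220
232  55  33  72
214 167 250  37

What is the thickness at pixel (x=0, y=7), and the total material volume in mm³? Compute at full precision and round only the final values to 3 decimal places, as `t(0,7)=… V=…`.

t(0,7)=2.095 V=28.375

span = t_max - t_min = 2.21 - 0.93 = 1.280
L(0,7) = 232, L_eff = 1 - 232/255 = 0.090196 (inverted)
t(0,7) = 2.21 - 1.280·0.090196 = 2.095
Σt over all 9·4 pixels = 358843/6375 ≈ 56.2890980
V = pitch²·Σt = 0.71²·358843/6375 = 28.375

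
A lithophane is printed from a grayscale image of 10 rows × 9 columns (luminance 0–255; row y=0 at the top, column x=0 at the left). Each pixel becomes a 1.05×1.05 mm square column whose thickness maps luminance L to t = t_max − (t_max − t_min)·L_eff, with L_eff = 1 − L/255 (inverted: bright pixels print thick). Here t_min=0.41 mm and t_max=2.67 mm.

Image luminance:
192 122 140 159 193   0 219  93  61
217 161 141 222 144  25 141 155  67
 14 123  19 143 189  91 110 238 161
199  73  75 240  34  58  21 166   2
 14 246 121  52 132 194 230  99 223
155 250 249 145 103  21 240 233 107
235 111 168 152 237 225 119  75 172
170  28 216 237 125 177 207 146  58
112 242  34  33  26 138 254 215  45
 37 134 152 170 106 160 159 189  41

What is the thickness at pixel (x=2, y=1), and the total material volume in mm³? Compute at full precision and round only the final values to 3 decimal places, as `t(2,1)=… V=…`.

t(2,1)=1.660 V=161.132

span = t_max - t_min = 2.67 - 0.41 = 2.260
L(2,1) = 141, L_eff = 1 - 141/255 = 0.447059 (inverted)
t(2,1) = 2.67 - 2.260·0.447059 = 1.660
Σt over all 10·9 pixels = 310571/2125 ≈ 146.1510588
V = pitch²·Σt = 1.05²·310571/2125 = 161.132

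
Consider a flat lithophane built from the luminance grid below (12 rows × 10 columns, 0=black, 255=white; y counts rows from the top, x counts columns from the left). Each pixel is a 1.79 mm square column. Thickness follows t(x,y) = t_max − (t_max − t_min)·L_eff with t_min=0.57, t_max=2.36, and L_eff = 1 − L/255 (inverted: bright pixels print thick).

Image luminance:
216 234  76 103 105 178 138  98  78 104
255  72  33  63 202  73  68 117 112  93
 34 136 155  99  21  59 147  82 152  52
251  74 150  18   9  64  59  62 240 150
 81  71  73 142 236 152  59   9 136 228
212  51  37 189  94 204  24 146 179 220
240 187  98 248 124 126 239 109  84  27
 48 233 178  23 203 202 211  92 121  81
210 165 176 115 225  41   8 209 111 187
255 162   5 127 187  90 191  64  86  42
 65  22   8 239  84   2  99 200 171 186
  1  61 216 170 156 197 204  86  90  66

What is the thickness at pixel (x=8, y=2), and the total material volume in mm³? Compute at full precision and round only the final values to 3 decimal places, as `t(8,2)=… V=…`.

t(8,2)=1.637 V=552.665

span = t_max - t_min = 2.36 - 0.57 = 1.790
L(8,2) = 152, L_eff = 1 - 152/255 = 0.403922 (inverted)
t(8,2) = 2.36 - 1.790·0.403922 = 1.637
Σt over all 12·10 pixels = 1099603/6375 ≈ 172.4867451
V = pitch²·Σt = 1.79²·1099603/6375 = 552.665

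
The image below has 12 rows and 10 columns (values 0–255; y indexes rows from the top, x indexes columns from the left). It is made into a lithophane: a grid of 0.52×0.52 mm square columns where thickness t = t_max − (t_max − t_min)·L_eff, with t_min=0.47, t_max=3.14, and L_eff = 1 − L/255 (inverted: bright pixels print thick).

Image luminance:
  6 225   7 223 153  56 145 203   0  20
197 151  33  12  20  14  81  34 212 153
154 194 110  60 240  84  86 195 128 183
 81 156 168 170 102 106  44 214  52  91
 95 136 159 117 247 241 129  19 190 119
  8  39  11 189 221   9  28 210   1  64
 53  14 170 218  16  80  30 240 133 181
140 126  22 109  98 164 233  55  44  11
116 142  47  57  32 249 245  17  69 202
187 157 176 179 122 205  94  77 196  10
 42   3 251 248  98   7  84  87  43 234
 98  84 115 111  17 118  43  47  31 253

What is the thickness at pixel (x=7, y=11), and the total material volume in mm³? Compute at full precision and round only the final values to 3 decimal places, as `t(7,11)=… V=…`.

t(7,11)=0.962 V=53.543

span = t_max - t_min = 3.14 - 0.47 = 2.670
L(7,11) = 47, L_eff = 1 - 47/255 = 0.815686 (inverted)
t(7,11) = 3.14 - 2.670·0.815686 = 0.962
Σt over all 12·10 pixels = 13465/68 ≈ 198.0147059
V = pitch²·Σt = 0.52²·13465/68 = 53.543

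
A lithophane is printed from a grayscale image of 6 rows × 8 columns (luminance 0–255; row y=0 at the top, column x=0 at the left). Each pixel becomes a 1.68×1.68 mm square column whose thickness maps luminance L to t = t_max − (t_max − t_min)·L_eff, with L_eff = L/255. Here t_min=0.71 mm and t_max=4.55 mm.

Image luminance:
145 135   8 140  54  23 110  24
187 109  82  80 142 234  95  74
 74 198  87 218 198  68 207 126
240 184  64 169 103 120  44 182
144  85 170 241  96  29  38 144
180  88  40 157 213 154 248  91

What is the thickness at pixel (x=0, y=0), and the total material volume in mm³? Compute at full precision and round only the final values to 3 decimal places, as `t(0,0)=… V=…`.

t(0,0)=2.366 V=359.615

span = t_max - t_min = 4.55 - 0.71 = 3.840
L(0,0) = 145, L_eff = 145/255 = 0.568627
t(0,0) = 4.55 - 3.840·0.568627 = 2.366
Σt over all 6·8 pixels = 270756/2125 ≈ 127.4145882
V = pitch²·Σt = 1.68²·270756/2125 = 359.615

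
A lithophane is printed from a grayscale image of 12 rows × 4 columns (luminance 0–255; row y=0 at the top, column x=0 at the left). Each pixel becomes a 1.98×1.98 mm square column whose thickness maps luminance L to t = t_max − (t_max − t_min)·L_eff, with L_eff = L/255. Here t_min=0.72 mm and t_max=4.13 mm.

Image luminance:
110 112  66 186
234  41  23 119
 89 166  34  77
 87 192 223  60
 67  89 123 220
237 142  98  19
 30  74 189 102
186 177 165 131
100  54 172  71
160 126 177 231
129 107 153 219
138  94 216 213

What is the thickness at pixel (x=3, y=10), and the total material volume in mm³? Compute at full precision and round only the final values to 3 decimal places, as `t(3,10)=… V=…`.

t(3,10)=1.201 V=450.673

span = t_max - t_min = 4.13 - 0.72 = 3.410
L(3,10) = 219, L_eff = 219/255 = 0.858824
t(3,10) = 4.13 - 3.410·0.858824 = 1.201
Σt over all 12·4 pixels = 244281/2125 ≈ 114.9557647
V = pitch²·Σt = 1.98²·244281/2125 = 450.673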